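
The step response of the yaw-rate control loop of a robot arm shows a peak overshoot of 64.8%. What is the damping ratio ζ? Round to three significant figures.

ζ ≈ 0.137

Inverting the overshoot relation: ζ = |ln 0.648|/√(π² + ln²0.648) = 0.137.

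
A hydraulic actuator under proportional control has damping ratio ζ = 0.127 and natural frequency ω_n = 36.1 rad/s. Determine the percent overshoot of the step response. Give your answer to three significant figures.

For an underdamped second-order system, %OS = 100·exp(−πζ/√(1−ζ²)).
πζ/√(1−ζ²) = π·0.127/√(1−0.0161) = 0.4022, so %OS = 100·e^(−0.4022) = 66.9%.

%OS ≈ 66.9%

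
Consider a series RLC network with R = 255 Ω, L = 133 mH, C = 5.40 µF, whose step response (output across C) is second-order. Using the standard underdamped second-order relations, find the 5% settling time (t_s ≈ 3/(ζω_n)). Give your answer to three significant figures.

For a series RLC circuit (capacitor voltage as output), ω_n = 1/√(LC) = 1/√(133 mH · 5.40 µF) = 1180 rad/s.
ζ = (R/2)·√(C/L) = (255/2)·√(5.40 µF/133 mH) = 0.812.
t_s ≈ 3/(ζω_n) = 0.00313 s.

t_s ≈ 0.00313 s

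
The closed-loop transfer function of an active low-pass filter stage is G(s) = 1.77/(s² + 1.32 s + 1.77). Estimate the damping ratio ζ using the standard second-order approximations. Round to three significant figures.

ζ ≈ 0.496

Comparing the denominator to s² + 2ζω_n s + ω_n²: ω_n = √1.77 = 1.33 rad/s, and 2ζω_n = 1.32 so ζ = 1.32/(2·1.33) = 0.496.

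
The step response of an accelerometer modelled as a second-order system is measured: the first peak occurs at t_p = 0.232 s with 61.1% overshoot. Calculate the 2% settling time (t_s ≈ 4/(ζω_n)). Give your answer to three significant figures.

t_s ≈ 1.88 s

From the overshoot, ζ = −ln(OS)/√(π²+ln²(OS)) = 0.155.
t_p = π/ω_d ⇒ ω_d = 13.5 rad/s; then ω_n = ω_d/√(1−ζ²) = 13.7 rad/s.
t_s ≈ 4/(ζω_n) = 4/(0.155·13.7) = 1.88 s.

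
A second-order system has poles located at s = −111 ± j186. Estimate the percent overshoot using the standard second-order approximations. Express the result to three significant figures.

|pole| = ω_n = √(111² + 186²) = 217 rad/s; ζ = cos θ = σ/ω_n = 0.512.
%OS = 100·exp(−πζ/√(1−ζ²)) = 15.3%.

%OS ≈ 15.3%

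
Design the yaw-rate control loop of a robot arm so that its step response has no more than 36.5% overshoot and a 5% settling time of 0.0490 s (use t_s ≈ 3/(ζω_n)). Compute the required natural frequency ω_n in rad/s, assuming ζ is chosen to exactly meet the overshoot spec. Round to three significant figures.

ω_n ≈ 200 rad/s

Inverting the overshoot relation: ζ = |ln 0.365|/√(π² + ln²0.365) = 0.305.
From t_s ≈ 3/(ζω_n): ω_n = 3/(ζ·t_s) = 3/(0.305·0.0490) = 200 rad/s.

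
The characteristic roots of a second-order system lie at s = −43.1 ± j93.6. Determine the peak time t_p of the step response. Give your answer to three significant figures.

t_p ≈ 0.0336 s

t_p = π/ω_d with ω_d = 93.6 (the imaginary part), so t_p = 0.0336 s.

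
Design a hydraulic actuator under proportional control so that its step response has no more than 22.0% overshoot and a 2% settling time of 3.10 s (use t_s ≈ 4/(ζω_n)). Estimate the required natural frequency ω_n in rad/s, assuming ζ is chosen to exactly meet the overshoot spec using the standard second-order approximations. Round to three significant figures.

Inverting the overshoot relation: ζ = |ln 0.220|/√(π² + ln²0.220) = 0.434.
From t_s ≈ 4/(ζω_n): ω_n = 4/(ζ·t_s) = 4/(0.434·3.10) = 2.97 rad/s.

ω_n ≈ 2.97 rad/s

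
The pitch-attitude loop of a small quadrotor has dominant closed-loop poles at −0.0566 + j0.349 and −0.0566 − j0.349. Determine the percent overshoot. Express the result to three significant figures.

With σ = 0.0566, ω_d = 0.349: ω_n = √(σ²+ω_d²) = 0.354 rad/s, ζ = σ/ω_n = 0.160.
%OS = 100 e^{−πζ/√(1−ζ²)} with ζ = 0.160 gives 60.1%.

%OS ≈ 60.1%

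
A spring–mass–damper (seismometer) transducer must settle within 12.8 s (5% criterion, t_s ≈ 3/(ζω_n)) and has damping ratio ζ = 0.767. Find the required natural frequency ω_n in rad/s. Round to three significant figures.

ω_n ≈ 0.306 rad/s

Rearranging t_s ≈ 3/(ζω_n) gives ω_n = 3/(ζ·t_s) = 3/(0.767 × 12.8) = 0.306 rad/s.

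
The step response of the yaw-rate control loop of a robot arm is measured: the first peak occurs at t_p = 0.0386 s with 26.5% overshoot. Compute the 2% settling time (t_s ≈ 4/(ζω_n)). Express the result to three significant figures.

t_s ≈ 0.116 s

From the overshoot, ζ = −ln(OS)/√(π²+ln²(OS)) = 0.389.
t_p = π/ω_d ⇒ ω_d = 81.4 rad/s; then ω_n = ω_d/√(1−ζ²) = 88.4 rad/s.
t_s ≈ 4/(ζω_n) = 4/(0.389·88.4) = 0.116 s.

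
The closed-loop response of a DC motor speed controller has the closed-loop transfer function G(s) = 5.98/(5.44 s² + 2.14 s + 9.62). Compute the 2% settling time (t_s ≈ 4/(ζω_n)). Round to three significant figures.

t_s ≈ 20.3 s

Dividing through by 5.44: denominator becomes s² + 0.3934 s + 1.768.
So ω_n = √1.768 = 1.33 rad/s and ζ = 0.3934/(2·1.33) = 0.148.
t_s ≈ 4/(ζω_n) = 20.3 s.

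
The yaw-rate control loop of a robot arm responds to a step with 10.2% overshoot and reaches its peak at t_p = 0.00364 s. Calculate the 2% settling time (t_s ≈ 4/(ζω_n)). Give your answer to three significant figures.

From the overshoot, ζ = −ln(OS)/√(π²+ln²(OS)) = 0.588.
t_p = π/ω_d ⇒ ω_d = 863 rad/s; then ω_n = ω_d/√(1−ζ²) = 1070 rad/s.
t_s ≈ 4/(ζω_n) = 4/(0.588·1070) = 0.00638 s.

t_s ≈ 0.00638 s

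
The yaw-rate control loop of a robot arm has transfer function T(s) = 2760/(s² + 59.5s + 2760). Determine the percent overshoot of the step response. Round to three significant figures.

Matching coefficients with s² + 2ζω_n s + ω_n² gives ω_n² = 2760 ⇒ ω_n = 52.5 rad/s, and ζ = 59.5/(2ω_n) = 0.566.
Overshoot: exp(−π·0.566/√(1−0.566²)) = 0.116, i.e. 11.6%.

%OS ≈ 11.6%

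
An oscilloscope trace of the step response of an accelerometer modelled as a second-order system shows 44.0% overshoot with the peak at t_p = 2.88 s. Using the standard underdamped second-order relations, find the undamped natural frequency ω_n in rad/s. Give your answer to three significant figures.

ω_n ≈ 1.13 rad/s

The overshoot fixes ζ = −ln(OS)/√(π²+ln²(OS)) = 0.253.
From t_p = π/ω_d, ω_d = π/2.88 = 1.09 rad/s, so ω_n = ω_d/√(1−ζ²) = 1.13 rad/s.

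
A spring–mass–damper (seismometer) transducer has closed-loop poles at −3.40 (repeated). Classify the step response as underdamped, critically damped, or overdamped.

critically damped

Since there is a repeated negative-real pole, the response is critically damped.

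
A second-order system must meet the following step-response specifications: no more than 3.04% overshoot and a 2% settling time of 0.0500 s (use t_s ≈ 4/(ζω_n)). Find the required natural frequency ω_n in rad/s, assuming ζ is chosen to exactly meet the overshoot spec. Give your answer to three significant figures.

ζ = −ln(OS)/√(π² + (ln OS)²). With OS = 0.0304, ln OS = −3.493 and ζ = 3.493/4.698 = 0.744.
Then ω_n = 4/(ζ t_s) = 4/(0.744 × 0.0500) = 108 rad/s.

ω_n ≈ 108 rad/s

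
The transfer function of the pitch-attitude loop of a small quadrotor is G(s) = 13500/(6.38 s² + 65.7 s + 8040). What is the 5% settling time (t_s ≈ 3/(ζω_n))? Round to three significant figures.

t_s ≈ 0.583 s

Dividing through by 6.38: denominator becomes s² + 10.30 s + 1260.
So ω_n = √1260 = 35.5 rad/s and ζ = 10.30/(2·35.5) = 0.145.
t_s ≈ 3/(ζω_n) = 0.583 s.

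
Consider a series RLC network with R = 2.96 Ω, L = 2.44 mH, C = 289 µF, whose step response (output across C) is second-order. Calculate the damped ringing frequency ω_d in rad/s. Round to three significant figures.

For a series RLC circuit (capacitor voltage as output), ω_n = 1/√(LC) = 1/√(2.44 mH · 289 µF) = 1190 rad/s.
ζ = (R/2)·√(C/L) = (2.96/2)·√(289 µF/2.44 mH) = 0.509.
The damped frequency ω_d = ω_n√(1−ζ²) = 1020 rad/s.

ω_d ≈ 1020 rad/s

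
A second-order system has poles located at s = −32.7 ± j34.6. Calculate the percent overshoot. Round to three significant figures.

The poles are at −σ ± jω_d with σ = 32.7 and ω_d = 34.6, so ω_n = √(σ²+ω_d²) = 47.6 rad/s and ζ = σ/ω_n = 0.687.
%OS = 100·exp(−πζ/√(1−ζ²)) = 5.14%.

%OS ≈ 5.14%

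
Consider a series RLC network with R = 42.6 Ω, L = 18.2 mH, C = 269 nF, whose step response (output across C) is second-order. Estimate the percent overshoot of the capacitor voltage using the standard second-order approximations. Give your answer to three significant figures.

For a series RLC circuit (capacitor voltage as output), ω_n = 1/√(LC) = 1/√(18.2 mH · 269 nF) = 14300 rad/s.
ζ = (R/2)·√(C/L) = (42.6/2)·√(269 nF/18.2 mH) = 0.0819.
%OS = 100·exp(−πζ/√(1−ζ²)) = 77.2%.

%OS ≈ 77.2%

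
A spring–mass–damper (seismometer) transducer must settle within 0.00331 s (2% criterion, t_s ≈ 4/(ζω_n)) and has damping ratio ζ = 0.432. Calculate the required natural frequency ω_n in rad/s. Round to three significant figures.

ω_n ≈ 2800 rad/s

Rearranging t_s ≈ 4/(ζω_n) gives ω_n = 4/(ζ·t_s) = 4/(0.432 × 0.00331) = 2800 rad/s.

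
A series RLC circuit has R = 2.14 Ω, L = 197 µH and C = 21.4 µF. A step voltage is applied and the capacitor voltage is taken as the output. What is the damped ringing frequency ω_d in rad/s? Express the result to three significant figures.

ω_d ≈ 14400 rad/s

For a series RLC circuit (capacitor voltage as output), ω_n = 1/√(LC) = 1/√(197 µH · 21.4 µF) = 15400 rad/s.
ζ = (R/2)·√(C/L) = (2.14/2)·√(21.4 µF/197 µH) = 0.353.
ω_d = 15400·√(1 − 0.353²) = 14400 rad/s.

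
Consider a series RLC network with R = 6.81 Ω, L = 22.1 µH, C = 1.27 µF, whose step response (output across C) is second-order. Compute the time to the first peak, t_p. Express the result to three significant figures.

For a series RLC circuit (capacitor voltage as output), ω_n = 1/√(LC) = 1/√(22.1 µH · 1.27 µF) = 189000 rad/s.
ζ = (R/2)·√(C/L) = (6.81/2)·√(1.27 µF/22.1 µH) = 0.816.
ω_d = 189000·√(1 − 0.816²) = 109000 rad/s. t_p = π/ω_d = 0.0000288 s.

t_p ≈ 0.0000288 s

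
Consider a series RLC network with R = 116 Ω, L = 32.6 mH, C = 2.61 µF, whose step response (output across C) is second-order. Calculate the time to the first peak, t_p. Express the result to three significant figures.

t_p ≈ 0.00107 s

For a series RLC circuit (capacitor voltage as output), ω_n = 1/√(LC) = 1/√(32.6 mH · 2.61 µF) = 3430 rad/s.
ζ = (R/2)·√(C/L) = (116/2)·√(2.61 µF/32.6 mH) = 0.519.
ω_d = ω_n√(1−ζ²) = 2930 rad/s. t_p = π/ω_d = 0.00107 s.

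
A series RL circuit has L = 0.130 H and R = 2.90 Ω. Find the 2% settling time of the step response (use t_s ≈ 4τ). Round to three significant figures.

τ = L/R = 0.130/2.90 = 0.0448 s.
t_s ≈ 4τ = 0.179 s.

t_s ≈ 0.179 s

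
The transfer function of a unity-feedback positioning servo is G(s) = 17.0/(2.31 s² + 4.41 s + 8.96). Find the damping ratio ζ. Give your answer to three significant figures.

ζ ≈ 0.485

Dividing through by 2.31: denominator becomes s² + 1.909 s + 3.879.
So ω_n = √3.879 = 1.97 rad/s and ζ = 1.909/(2·1.97) = 0.485.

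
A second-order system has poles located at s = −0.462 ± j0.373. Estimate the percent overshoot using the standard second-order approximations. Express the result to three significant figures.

With σ = 0.462, ω_d = 0.373: ω_n = √(σ²+ω_d²) = 0.594 rad/s, ζ = σ/ω_n = 0.778.
%OS = 100·exp(−πζ/√(1−ζ²)) = 2.04%.

%OS ≈ 2.04%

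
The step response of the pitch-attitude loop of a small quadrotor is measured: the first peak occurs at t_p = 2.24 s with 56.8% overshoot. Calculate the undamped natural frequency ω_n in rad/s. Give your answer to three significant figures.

The overshoot fixes ζ = −ln(OS)/√(π²+ln²(OS)) = 0.177.
From t_p = π/ω_d, ω_d = π/2.24 = 1.40 rad/s, so ω_n = ω_d/√(1−ζ²) = 1.43 rad/s.

ω_n ≈ 1.43 rad/s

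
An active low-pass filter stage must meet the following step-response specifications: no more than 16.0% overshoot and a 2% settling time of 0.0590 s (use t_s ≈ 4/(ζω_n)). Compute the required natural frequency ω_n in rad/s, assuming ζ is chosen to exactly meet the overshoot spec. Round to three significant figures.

ω_n ≈ 135 rad/s

Inverting the overshoot relation: ζ = |ln 0.160|/√(π² + ln²0.160) = 0.504.
Then ω_n = 4/(ζ t_s) = 4/(0.504 × 0.0590) = 135 rad/s.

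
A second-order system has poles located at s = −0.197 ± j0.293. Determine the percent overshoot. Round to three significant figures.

|pole| = ω_n = √(0.197² + 0.293²) = 0.353 rad/s; ζ = cos θ = σ/ω_n = 0.558.
%OS = 100·exp(−πζ/√(1−ζ²)) = 12.1%.

%OS ≈ 12.1%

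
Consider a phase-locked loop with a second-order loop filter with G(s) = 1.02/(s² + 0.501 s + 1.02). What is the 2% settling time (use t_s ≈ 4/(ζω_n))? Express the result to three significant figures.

t_s ≈ 16.0 s

ω_n = √1.02 = 1.01 rad/s; ζ = 0.501/(2·1.01) = 0.248.
t_s ≈ 4/(ζω_n) = 4/(0.248·1.01) = 16.0 s.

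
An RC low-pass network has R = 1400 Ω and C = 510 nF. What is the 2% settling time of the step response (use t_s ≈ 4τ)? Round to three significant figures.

τ = RC = 1400 × 510 nF = 0.000714 s.
t_s ≈ 4τ = 0.00286 s.

t_s ≈ 0.00286 s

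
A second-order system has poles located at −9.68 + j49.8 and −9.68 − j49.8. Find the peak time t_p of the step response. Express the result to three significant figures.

t_p ≈ 0.0631 s

t_p = π/ω_d with ω_d = 49.8 (the imaginary part), so t_p = 0.0631 s.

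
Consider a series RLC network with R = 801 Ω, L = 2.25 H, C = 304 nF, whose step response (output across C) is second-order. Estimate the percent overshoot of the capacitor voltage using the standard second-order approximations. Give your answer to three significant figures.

%OS ≈ 62.7%

For a series RLC circuit (capacitor voltage as output), ω_n = 1/√(LC) = 1/√(2.25 H · 304 nF) = 1210 rad/s.
ζ = (R/2)·√(C/L) = (801/2)·√(304 nF/2.25 H) = 0.147.
%OS = 100 e^{−πζ/√(1−ζ²)} with ζ = 0.147 gives 62.7%.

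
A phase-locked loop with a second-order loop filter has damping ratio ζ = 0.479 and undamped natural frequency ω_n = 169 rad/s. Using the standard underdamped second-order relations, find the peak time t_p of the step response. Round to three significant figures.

The damped frequency is ω_d = ω_n√(1−ζ²) = 169·√(1−0.229) = 148 rad/s.
Peak time t_p = π/ω_d = π/148 = 0.0212 s.

t_p ≈ 0.0212 s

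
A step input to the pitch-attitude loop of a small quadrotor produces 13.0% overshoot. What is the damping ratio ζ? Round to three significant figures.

Inverting the overshoot relation: ζ = |ln 0.130|/√(π² + ln²0.130) = 0.545.

ζ ≈ 0.545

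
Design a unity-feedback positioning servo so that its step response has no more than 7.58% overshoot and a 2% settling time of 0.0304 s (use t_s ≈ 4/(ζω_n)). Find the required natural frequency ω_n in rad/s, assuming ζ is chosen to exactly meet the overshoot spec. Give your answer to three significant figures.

ω_n ≈ 207 rad/s

ζ = −ln(OS)/√(π² + (ln OS)²). With OS = 0.0758, ln OS = −2.580 and ζ = 2.580/4.065 = 0.635.
From t_s ≈ 4/(ζω_n): ω_n = 4/(ζ·t_s) = 4/(0.635·0.0304) = 207 rad/s.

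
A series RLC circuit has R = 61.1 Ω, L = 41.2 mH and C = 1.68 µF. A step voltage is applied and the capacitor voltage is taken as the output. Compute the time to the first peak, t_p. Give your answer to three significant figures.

For a series RLC circuit (capacitor voltage as output), ω_n = 1/√(LC) = 1/√(41.2 mH · 1.68 µF) = 3800 rad/s.
ζ = (R/2)·√(C/L) = (61.1/2)·√(1.68 µF/41.2 mH) = 0.195.
The damped frequency ω_d = ω_n√(1−ζ²) = 3730 rad/s. t_p = π/ω_d = 0.000843 s.

t_p ≈ 0.000843 s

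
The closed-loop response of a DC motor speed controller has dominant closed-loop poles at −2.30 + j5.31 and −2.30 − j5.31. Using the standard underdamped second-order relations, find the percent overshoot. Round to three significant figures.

With σ = 2.30, ω_d = 5.31: ω_n = √(σ²+ω_d²) = 5.79 rad/s, ζ = σ/ω_n = 0.397.
Overshoot: exp(−π·0.397/√(1−0.397²)) = 0.256, i.e. 25.6%.

%OS ≈ 25.6%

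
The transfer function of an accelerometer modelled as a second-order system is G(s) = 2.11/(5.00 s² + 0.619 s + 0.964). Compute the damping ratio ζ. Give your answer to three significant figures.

Dividing through by 5.00: denominator becomes s² + 0.1238 s + 0.1928.
So ω_n = √0.1928 = 0.439 rad/s and ζ = 0.1238/(2·0.439) = 0.141.

ζ ≈ 0.141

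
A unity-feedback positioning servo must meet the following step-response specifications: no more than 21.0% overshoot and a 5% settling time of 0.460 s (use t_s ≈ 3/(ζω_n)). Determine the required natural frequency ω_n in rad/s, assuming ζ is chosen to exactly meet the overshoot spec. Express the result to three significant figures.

From %OS = 100·exp(−πζ/√(1−ζ²)), invert to get ζ = −ln(OS)/√(π² + ln²(OS)) with OS = 0.210.
−ln 0.210 = 1.561, so ζ = 1.561/√(π² + 2.436) = 0.445.
Then ω_n = 3/(ζ t_s) = 3/(0.445 × 0.460) = 14.7 rad/s.

ω_n ≈ 14.7 rad/s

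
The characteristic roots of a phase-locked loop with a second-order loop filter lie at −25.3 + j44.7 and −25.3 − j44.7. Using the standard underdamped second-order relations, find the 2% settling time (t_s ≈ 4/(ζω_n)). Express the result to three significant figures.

For poles at −σ ± jω_d, ζω_n = σ = 25.3, so t_s ≈ 4/σ = 0.158 s.

t_s ≈ 0.158 s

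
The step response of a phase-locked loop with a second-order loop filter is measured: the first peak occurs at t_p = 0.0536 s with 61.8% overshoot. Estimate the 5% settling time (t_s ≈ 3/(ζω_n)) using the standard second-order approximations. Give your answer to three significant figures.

The overshoot fixes ζ = −ln(OS)/√(π²+ln²(OS)) = 0.151.
t_p = π/ω_d ⇒ ω_d = 58.6 rad/s; then ω_n = ω_d/√(1−ζ²) = 59.3 rad/s.
t_s ≈ 3/(ζω_n) = 3/(0.151·59.3) = 0.334 s.

t_s ≈ 0.334 s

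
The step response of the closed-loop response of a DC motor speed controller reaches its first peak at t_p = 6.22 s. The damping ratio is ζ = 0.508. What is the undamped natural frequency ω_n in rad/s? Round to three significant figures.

Peak time t_p = π/ω_d, so ω_d = π/t_p = π/6.22 = 0.505 rad/s.
ω_n = ω_d/√(1−ζ²) = 0.505/√0.742 = 0.586 rad/s.

ω_n ≈ 0.586 rad/s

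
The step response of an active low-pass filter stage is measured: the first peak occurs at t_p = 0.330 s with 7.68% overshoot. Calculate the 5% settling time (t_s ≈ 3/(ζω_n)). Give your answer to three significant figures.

From the overshoot, ζ = −ln(OS)/√(π²+ln²(OS)) = 0.633.
t_p = π/ω_d ⇒ ω_d = 9.52 rad/s; then ω_n = ω_d/√(1−ζ²) = 12.3 rad/s.
t_s ≈ 3/(ζω_n) = 3/(0.633·12.3) = 0.386 s.

t_s ≈ 0.386 s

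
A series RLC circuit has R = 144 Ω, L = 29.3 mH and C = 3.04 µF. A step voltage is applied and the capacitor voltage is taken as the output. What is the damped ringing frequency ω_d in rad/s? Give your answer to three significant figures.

ω_d ≈ 2280 rad/s

For a series RLC circuit (capacitor voltage as output), ω_n = 1/√(LC) = 1/√(29.3 mH · 3.04 µF) = 3350 rad/s.
ζ = (R/2)·√(C/L) = (144/2)·√(3.04 µF/29.3 mH) = 0.733.
ω_d = ω_n√(1−ζ²) = 2280 rad/s.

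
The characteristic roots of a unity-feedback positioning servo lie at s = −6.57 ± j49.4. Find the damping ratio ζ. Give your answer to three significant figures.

ζ ≈ 0.132

The poles are at −σ ± jω_d with σ = 6.57 and ω_d = 49.4, so ω_n = √(σ²+ω_d²) = 49.8 rad/s and ζ = σ/ω_n = 0.132.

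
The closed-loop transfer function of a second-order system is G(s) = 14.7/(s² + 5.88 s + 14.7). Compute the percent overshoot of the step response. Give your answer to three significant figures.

%OS ≈ 2.34%

Comparing the denominator to s² + 2ζω_n s + ω_n²: ω_n = √14.7 = 3.83 rad/s, and 2ζω_n = 5.88 so ζ = 5.88/(2·3.83) = 0.767.
%OS = 100 e^{−πζ/√(1−ζ²)} with ζ = 0.767 gives 2.34%.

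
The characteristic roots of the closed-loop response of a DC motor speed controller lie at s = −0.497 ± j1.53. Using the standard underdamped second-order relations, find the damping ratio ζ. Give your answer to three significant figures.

|pole| = ω_n = √(0.497² + 1.53²) = 1.61 rad/s; ζ = cos θ = σ/ω_n = 0.309.

ζ ≈ 0.309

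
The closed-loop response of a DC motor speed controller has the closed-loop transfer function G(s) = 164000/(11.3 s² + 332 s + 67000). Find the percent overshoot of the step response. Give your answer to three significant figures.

Dividing through by 11.3: denominator becomes s² + 29.38 s + 5929.
So ω_n = √5929 = 77.0 rad/s and ζ = 29.38/(2·77.0) = 0.191.
%OS = 100 e^{−πζ/√(1−ζ²)} with ζ = 0.191 gives 54.3%.

%OS ≈ 54.3%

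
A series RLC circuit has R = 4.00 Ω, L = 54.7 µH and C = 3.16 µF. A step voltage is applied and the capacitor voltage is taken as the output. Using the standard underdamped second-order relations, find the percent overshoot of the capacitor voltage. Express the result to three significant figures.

%OS ≈ 17.9%

For a series RLC circuit (capacitor voltage as output), ω_n = 1/√(LC) = 1/√(54.7 µH · 3.16 µF) = 76100 rad/s.
ζ = (R/2)·√(C/L) = (4.00/2)·√(3.16 µF/54.7 µH) = 0.481.
Overshoot: exp(−π·0.481/√(1−0.481²)) = 0.179, i.e. 17.9%.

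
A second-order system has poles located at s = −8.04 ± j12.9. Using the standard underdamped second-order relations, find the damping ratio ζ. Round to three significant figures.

ζ ≈ 0.529

|pole| = ω_n = √(8.04² + 12.9²) = 15.2 rad/s; ζ = cos θ = σ/ω_n = 0.529.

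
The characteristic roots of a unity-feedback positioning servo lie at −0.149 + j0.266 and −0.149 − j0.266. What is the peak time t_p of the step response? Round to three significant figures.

t_p ≈ 11.8 s

t_p = π/ω_d with ω_d = 0.266 (the imaginary part), so t_p = 11.8 s.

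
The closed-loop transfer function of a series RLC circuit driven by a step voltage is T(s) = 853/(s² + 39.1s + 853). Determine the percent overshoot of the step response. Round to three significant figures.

%OS ≈ 5.90%

Comparing the denominator to s² + 2ζω_n s + ω_n²: ω_n = √853 = 29.2 rad/s, and 2ζω_n = 39.1 so ζ = 39.1/(2·29.2) = 0.669.
%OS = 100·exp(−πζ/√(1−ζ²)) = 5.90%.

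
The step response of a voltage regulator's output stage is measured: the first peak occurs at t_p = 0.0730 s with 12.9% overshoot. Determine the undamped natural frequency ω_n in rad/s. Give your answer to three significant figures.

ω_n ≈ 51.4 rad/s

ζ from %OS: ζ = |ln 0.129|/√(π²+ln²0.129) = 0.546.
t_p = π/ω_d ⇒ ω_d = 43.0 rad/s; then ω_n = ω_d/√(1−ζ²) = 51.4 rad/s.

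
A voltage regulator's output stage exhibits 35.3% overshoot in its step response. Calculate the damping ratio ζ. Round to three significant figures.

ζ = −ln(OS)/√(π² + (ln OS)²). With OS = 0.353, ln OS = −1.041 and ζ = 1.041/3.310 = 0.315.

ζ ≈ 0.315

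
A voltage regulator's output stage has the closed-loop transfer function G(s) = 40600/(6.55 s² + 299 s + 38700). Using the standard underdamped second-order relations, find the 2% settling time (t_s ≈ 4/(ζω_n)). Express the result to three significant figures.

t_s ≈ 0.175 s

Dividing through by 6.55: denominator becomes s² + 45.65 s + 5908.
So ω_n = √5908 = 76.9 rad/s and ζ = 45.65/(2·76.9) = 0.297.
t_s ≈ 4/(ζω_n) = 0.175 s.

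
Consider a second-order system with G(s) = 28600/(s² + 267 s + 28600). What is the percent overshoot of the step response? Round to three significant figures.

%OS ≈ 1.76%

Comparing the denominator to s² + 2ζω_n s + ω_n²: ω_n = √28600 = 169 rad/s, and 2ζω_n = 267 so ζ = 267/(2·169) = 0.789.
%OS = 100·exp(−πζ/√(1−ζ²)) = 1.76%.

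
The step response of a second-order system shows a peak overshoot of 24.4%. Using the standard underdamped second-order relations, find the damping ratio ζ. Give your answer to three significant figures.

Inverting the overshoot relation: ζ = |ln 0.244|/√(π² + ln²0.244) = 0.410.

ζ ≈ 0.410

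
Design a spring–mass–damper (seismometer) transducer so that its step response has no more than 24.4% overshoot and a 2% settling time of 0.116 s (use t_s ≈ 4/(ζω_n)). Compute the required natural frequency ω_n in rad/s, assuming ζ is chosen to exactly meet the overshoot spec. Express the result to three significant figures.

ω_n ≈ 84.2 rad/s

Inverting the overshoot relation: ζ = |ln 0.244|/√(π² + ln²0.244) = 0.410.
From t_s ≈ 4/(ζω_n): ω_n = 4/(ζ·t_s) = 4/(0.410·0.116) = 84.2 rad/s.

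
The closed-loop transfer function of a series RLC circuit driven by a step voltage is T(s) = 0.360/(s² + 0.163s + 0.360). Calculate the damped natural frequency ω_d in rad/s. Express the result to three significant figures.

Comparing the denominator to s² + 2ζω_n s + ω_n²: ω_n = √0.360 = 0.600 rad/s, and 2ζω_n = 0.163 so ζ = 0.163/(2·0.600) = 0.136.
ω_d = ω_n√(1−ζ²) = 0.594 rad/s.

ω_d ≈ 0.594 rad/s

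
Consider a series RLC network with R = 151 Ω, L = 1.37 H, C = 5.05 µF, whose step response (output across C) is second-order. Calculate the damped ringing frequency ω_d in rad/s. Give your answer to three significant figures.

ω_d ≈ 376 rad/s

For a series RLC circuit (capacitor voltage as output), ω_n = 1/√(LC) = 1/√(1.37 H · 5.05 µF) = 380 rad/s.
ζ = (R/2)·√(C/L) = (151/2)·√(5.05 µF/1.37 H) = 0.145.
ω_d = ω_n√(1−ζ²) = 376 rad/s.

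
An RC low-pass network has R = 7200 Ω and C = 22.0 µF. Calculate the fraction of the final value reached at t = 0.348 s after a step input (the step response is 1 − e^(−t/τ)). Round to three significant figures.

τ = RC = 7200 × 22.0 µF = 0.158 s.
y(t)/y_∞ = 1 − e^(−t/τ) = 1 − e^(−0.348/0.158) = 1 − e^(−2.20) = 0.889.

y/y_∞ ≈ 0.889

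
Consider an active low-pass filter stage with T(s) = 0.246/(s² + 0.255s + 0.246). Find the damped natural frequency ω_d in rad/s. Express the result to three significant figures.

ω_n = √0.246 = 0.496 rad/s; ζ = 0.255/(2·0.496) = 0.257.
ω_d = ω_n√(1−ζ²) = 0.479 rad/s.

ω_d ≈ 0.479 rad/s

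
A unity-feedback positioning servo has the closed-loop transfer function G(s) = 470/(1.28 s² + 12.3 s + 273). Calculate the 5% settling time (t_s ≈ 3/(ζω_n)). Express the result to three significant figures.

Dividing through by 1.28: denominator becomes s² + 9.609 s + 213.3.
So ω_n = √213.3 = 14.6 rad/s and ζ = 9.609/(2·14.6) = 0.329.
t_s ≈ 3/(ζω_n) = 0.624 s.

t_s ≈ 0.624 s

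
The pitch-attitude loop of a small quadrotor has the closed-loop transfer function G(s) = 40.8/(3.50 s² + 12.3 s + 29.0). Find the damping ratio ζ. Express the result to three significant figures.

ζ ≈ 0.610

Dividing through by 3.50: denominator becomes s² + 3.514 s + 8.286.
So ω_n = √8.286 = 2.88 rad/s and ζ = 3.514/(2·2.88) = 0.610.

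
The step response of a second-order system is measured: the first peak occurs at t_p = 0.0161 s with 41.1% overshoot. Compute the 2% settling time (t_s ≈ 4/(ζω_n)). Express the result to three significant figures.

t_s ≈ 0.0724 s

The overshoot fixes ζ = −ln(OS)/√(π²+ln²(OS)) = 0.272.
From t_p = π/ω_d, ω_d = π/0.0161 = 195 rad/s, so ω_n = ω_d/√(1−ζ²) = 203 rad/s.
t_s ≈ 4/(ζω_n) = 4/(0.272·203) = 0.0724 s.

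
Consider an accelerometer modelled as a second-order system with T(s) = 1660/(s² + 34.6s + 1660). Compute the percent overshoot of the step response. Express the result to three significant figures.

ω_n = √1660 = 40.7 rad/s; ζ = 34.6/(2·40.7) = 0.425.
%OS = 100 e^{−πζ/√(1−ζ²)} with ζ = 0.425 gives 22.9%.

%OS ≈ 22.9%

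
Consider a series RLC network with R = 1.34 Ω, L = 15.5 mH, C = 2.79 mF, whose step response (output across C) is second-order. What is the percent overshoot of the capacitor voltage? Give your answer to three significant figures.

For a series RLC circuit (capacitor voltage as output), ω_n = 1/√(LC) = 1/√(15.5 mH · 2.79 mF) = 152 rad/s.
ζ = (R/2)·√(C/L) = (1.34/2)·√(2.79 mF/15.5 mH) = 0.284.
%OS = 100 e^{−πζ/√(1−ζ²)} with ζ = 0.284 gives 39.4%.

%OS ≈ 39.4%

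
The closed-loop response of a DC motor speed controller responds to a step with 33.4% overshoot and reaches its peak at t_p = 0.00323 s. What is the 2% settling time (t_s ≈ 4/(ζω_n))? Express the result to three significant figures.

ζ from %OS: ζ = |ln 0.334|/√(π²+ln²0.334) = 0.330.
t_p = π/ω_d ⇒ ω_d = 973 rad/s; then ω_n = ω_d/√(1−ζ²) = 1030 rad/s.
t_s ≈ 4/(ζω_n) = 4/(0.330·1030) = 0.0118 s.

t_s ≈ 0.0118 s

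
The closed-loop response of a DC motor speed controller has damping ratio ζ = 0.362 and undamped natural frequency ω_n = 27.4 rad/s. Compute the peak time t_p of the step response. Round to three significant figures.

The damped frequency is ω_d = ω_n√(1−ζ²) = 27.4·√(1−0.131) = 25.5 rad/s.
Peak time t_p = π/ω_d = π/25.5 = 0.123 s.

t_p ≈ 0.123 s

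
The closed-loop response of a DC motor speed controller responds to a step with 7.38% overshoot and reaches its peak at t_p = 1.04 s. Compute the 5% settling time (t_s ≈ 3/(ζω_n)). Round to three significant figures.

t_s ≈ 1.20 s

ζ from %OS: ζ = |ln 0.0738|/√(π²+ln²0.0738) = 0.639.
From t_p = π/ω_d, ω_d = π/1.04 = 3.02 rad/s, so ω_n = ω_d/√(1−ζ²) = 3.93 rad/s.
t_s ≈ 3/(ζω_n) = 3/(0.639·3.93) = 1.20 s.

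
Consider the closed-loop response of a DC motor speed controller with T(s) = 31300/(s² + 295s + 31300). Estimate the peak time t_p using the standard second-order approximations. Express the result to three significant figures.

t_p ≈ 0.0322 s

Matching coefficients with s² + 2ζω_n s + ω_n² gives ω_n² = 31300 ⇒ ω_n = 177 rad/s, and ζ = 295/(2ω_n) = 0.834.
ω_d = ω_n√(1−ζ²) = 97.7 rad/s. Then t_p = π/ω_d = 0.0322 s.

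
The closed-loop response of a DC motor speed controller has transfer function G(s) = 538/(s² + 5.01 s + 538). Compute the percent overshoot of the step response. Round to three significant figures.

ω_n = √538 = 23.2 rad/s; ζ = 5.01/(2·23.2) = 0.108.
Overshoot: exp(−π·0.108/√(1−0.108²)) = 0.711, i.e. 71.1%.

%OS ≈ 71.1%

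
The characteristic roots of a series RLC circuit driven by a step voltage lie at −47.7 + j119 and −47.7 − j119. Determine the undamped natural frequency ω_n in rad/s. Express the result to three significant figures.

ω_n ≈ 128 rad/s

With σ = 47.7, ω_d = 119: ω_n = √(σ²+ω_d²) = 128 rad/s, ζ = σ/ω_n = 0.372.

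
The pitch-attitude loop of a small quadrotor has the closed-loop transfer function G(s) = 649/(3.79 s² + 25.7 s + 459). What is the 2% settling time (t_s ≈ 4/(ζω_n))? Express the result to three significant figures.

Dividing through by 3.79: denominator becomes s² + 6.781 s + 121.1.
So ω_n = √121.1 = 11.0 rad/s and ζ = 6.781/(2·11.0) = 0.308.
t_s ≈ 4/(ζω_n) = 1.18 s.

t_s ≈ 1.18 s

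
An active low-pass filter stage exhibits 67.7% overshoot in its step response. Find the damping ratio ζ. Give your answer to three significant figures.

Inverting the overshoot relation: ζ = |ln 0.677|/√(π² + ln²0.677) = 0.123.

ζ ≈ 0.123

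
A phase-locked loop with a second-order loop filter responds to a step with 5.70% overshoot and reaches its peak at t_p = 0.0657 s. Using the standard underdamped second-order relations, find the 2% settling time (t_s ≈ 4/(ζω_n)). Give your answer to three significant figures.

t_s ≈ 0.0917 s

The overshoot fixes ζ = −ln(OS)/√(π²+ln²(OS)) = 0.674.
t_p = π/ω_d ⇒ ω_d = 47.8 rad/s; then ω_n = ω_d/√(1−ζ²) = 64.7 rad/s.
t_s ≈ 4/(ζω_n) = 4/(0.674·64.7) = 0.0917 s.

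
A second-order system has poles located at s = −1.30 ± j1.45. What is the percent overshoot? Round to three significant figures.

The poles are at −σ ± jω_d with σ = 1.30 and ω_d = 1.45, so ω_n = √(σ²+ω_d²) = 1.95 rad/s and ζ = σ/ω_n = 0.668.
%OS = 100 e^{−πζ/√(1−ζ²)} with ζ = 0.668 gives 5.98%.

%OS ≈ 5.98%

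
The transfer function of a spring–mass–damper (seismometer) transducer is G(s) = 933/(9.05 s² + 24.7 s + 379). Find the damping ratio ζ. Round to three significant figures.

ζ ≈ 0.211

Dividing through by 9.05: denominator becomes s² + 2.729 s + 41.88.
So ω_n = √41.88 = 6.47 rad/s and ζ = 2.729/(2·6.47) = 0.211.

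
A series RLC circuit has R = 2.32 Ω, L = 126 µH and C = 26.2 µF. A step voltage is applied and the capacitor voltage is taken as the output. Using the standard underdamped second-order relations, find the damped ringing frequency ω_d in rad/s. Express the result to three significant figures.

ω_d ≈ 14800 rad/s

For a series RLC circuit (capacitor voltage as output), ω_n = 1/√(LC) = 1/√(126 µH · 26.2 µF) = 17400 rad/s.
ζ = (R/2)·√(C/L) = (2.32/2)·√(26.2 µF/126 µH) = 0.529.
The damped frequency ω_d = ω_n√(1−ζ²) = 14800 rad/s.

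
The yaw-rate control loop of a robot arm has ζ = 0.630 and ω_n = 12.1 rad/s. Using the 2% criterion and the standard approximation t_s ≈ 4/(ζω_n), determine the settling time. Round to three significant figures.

t_s ≈ 0.525 s

t_s ≈ 4/(ζω_n) = 4/(0.630 × 12.1) = 0.525 s.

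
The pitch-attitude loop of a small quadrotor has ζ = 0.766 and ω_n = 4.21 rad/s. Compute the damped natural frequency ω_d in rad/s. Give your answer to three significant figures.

ω_d = ω_n√(1−ζ²) = 4.21·√0.413 = 2.71 rad/s.

ω_d ≈ 2.71 rad/s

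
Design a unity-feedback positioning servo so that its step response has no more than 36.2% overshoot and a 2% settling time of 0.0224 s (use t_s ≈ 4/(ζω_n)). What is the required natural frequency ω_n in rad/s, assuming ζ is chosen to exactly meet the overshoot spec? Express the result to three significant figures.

ζ = −ln(OS)/√(π² + (ln OS)²). With OS = 0.362, ln OS = −1.016 and ζ = 1.016/3.302 = 0.308.
From t_s ≈ 4/(ζω_n): ω_n = 4/(ζ·t_s) = 4/(0.308·0.0224) = 580 rad/s.

ω_n ≈ 580 rad/s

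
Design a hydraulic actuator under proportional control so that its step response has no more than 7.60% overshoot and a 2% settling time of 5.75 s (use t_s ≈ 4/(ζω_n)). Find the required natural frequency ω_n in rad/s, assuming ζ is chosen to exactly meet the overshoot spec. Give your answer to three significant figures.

Inverting the overshoot relation: ζ = |ln 0.0760|/√(π² + ln²0.0760) = 0.634.
From t_s ≈ 4/(ζω_n): ω_n = 4/(ζ·t_s) = 4/(0.634·5.75) = 1.10 rad/s.

ω_n ≈ 1.10 rad/s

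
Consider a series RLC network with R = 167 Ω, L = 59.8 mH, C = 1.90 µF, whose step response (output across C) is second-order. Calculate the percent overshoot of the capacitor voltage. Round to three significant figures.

For a series RLC circuit (capacitor voltage as output), ω_n = 1/√(LC) = 1/√(59.8 mH · 1.90 µF) = 2970 rad/s.
ζ = (R/2)·√(C/L) = (167/2)·√(1.90 µF/59.8 mH) = 0.471.
Overshoot: exp(−π·0.471/√(1−0.471²)) = 0.187, i.e. 18.7%.

%OS ≈ 18.7%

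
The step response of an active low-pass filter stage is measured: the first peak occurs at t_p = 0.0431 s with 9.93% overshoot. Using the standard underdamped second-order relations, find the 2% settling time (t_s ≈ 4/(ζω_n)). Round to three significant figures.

t_s ≈ 0.0746 s

ζ from %OS: ζ = |ln 0.0993|/√(π²+ln²0.0993) = 0.592.
From t_p = π/ω_d, ω_d = π/0.0431 = 72.9 rad/s, so ω_n = ω_d/√(1−ζ²) = 90.5 rad/s.
t_s ≈ 4/(ζω_n) = 4/(0.592·90.5) = 0.0746 s.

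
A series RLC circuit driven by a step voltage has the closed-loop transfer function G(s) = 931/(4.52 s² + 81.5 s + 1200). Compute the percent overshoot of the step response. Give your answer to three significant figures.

%OS ≈ 12.4%

Dividing through by 4.52: denominator becomes s² + 18.03 s + 265.5.
So ω_n = √265.5 = 16.3 rad/s and ζ = 18.03/(2·16.3) = 0.553.
Overshoot: exp(−π·0.553/√(1−0.553²)) = 0.124, i.e. 12.4%.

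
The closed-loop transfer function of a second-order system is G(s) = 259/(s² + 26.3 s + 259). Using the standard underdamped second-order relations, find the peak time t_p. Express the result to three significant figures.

ω_n = √259 = 16.1 rad/s; ζ = 26.3/(2·16.1) = 0.817.
ω_d = 16.1·√(1 − 0.817²) = 9.28 rad/s. Then t_p = π/ω_d = 0.339 s.

t_p ≈ 0.339 s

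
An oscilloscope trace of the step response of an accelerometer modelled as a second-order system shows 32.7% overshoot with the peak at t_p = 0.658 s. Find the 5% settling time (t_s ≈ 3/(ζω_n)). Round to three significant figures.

t_s ≈ 1.77 s

From the overshoot, ζ = −ln(OS)/√(π²+ln²(OS)) = 0.335.
From t_p = π/ω_d, ω_d = π/0.658 = 4.77 rad/s, so ω_n = ω_d/√(1−ζ²) = 5.07 rad/s.
t_s ≈ 3/(ζω_n) = 3/(0.335·5.07) = 1.77 s.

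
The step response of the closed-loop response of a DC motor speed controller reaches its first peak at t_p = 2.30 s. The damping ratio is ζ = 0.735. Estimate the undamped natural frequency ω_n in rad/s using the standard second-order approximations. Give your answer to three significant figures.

Peak time t_p = π/ω_d, so ω_d = π/t_p = π/2.30 = 1.37 rad/s.
ω_n = ω_d/√(1−ζ²) = 1.37/√0.460 = 2.01 rad/s.

ω_n ≈ 2.01 rad/s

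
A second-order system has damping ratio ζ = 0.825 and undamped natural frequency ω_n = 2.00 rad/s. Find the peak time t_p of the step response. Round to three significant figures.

t_p ≈ 2.78 s

The damped frequency is ω_d = ω_n√(1−ζ²) = 2.00·√(1−0.681) = 1.13 rad/s.
Peak time t_p = π/ω_d = π/1.13 = 2.78 s.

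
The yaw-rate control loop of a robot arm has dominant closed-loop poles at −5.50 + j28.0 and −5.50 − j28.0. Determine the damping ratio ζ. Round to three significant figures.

The poles are at −σ ± jω_d with σ = 5.50 and ω_d = 28.0, so ω_n = √(σ²+ω_d²) = 28.5 rad/s and ζ = σ/ω_n = 0.193.

ζ ≈ 0.193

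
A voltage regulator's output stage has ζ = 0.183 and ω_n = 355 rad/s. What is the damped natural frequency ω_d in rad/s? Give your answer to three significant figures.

ω_d ≈ 349 rad/s

ω_d = ω_n√(1−ζ²) = 355·√0.967 = 349 rad/s.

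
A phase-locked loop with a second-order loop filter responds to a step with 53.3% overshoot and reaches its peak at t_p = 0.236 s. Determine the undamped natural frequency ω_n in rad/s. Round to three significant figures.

ζ from %OS: ζ = |ln 0.533|/√(π²+ln²0.533) = 0.196.
From t_p = π/ω_d, ω_d = π/0.236 = 13.3 rad/s, so ω_n = ω_d/√(1−ζ²) = 13.6 rad/s.

ω_n ≈ 13.6 rad/s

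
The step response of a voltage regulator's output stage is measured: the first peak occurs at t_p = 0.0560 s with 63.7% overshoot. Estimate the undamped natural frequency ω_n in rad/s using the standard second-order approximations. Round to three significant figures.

From the overshoot, ζ = −ln(OS)/√(π²+ln²(OS)) = 0.142.
t_p = π/ω_d ⇒ ω_d = 56.1 rad/s; then ω_n = ω_d/√(1−ζ²) = 56.7 rad/s.

ω_n ≈ 56.7 rad/s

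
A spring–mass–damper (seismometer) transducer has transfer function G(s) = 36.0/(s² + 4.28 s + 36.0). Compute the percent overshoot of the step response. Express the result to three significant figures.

%OS ≈ 30.1%

Matching coefficients with s² + 2ζω_n s + ω_n² gives ω_n² = 36.0 ⇒ ω_n = 6.00 rad/s, and ζ = 4.28/(2ω_n) = 0.357.
Overshoot: exp(−π·0.357/√(1−0.357²)) = 0.301, i.e. 30.1%.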